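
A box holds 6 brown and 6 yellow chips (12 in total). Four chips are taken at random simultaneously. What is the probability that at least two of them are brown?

Sum the hypergeometric tail for j = 2,…,4 brown chips.
Favorable = C(6,2)·C(6,2) + C(6,3)·C(6,1) + C(6,4)·C(6,0) = 360; total = C(12,4) = 495.
P = 360/495 = 8/11 ≈ 0.7273.

8/11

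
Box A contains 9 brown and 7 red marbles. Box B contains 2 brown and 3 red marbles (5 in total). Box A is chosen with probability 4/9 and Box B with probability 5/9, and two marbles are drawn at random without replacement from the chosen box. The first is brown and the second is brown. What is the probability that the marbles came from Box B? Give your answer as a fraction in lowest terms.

P(E | Box A) = 3/10; P(E | Box B) = 1/10.
P(E) = 4/9·3/10 + 5/9·1/10 = 17/90.
By Bayes' rule, P(Box B | E) = 1/18 / 17/90 = 5/17 ≈ 0.2941.

5/17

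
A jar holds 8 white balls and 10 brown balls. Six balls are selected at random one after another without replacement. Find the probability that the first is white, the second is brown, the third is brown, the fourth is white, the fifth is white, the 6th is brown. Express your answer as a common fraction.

4/221

Multiply the conditional probability of each draw in order, without replacement, so each draw removes one from its color and from the total.
P = (8/18) · (10/17) · (9/16) · (7/15) · (6/14) · (8/13) = 4/221 ≈ 0.0181.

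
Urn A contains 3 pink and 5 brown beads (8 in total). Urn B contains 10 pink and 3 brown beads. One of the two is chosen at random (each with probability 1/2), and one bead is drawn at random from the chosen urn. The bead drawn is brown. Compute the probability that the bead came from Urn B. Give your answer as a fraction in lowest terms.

24/89

P(brown | Urn A) = 5/8; P(brown | Urn B) = 3/13.
P(brown) = 1/2·5/8 + 1/2·3/13 = 89/208.
By Bayes' rule, P(Urn B | brown) = 3/26 / 89/208 = 24/89 ≈ 0.2697.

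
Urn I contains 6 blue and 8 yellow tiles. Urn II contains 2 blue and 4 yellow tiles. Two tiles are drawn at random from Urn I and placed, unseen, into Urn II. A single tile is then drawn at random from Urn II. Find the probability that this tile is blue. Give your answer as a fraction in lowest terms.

5/14

Condition on how many of the transferred tiles are blue (from Urn I: 6 blue of 14; then Urn II has 8 total).
  0 blue: C(6,0)C(8,2)/C(14,2) = 4/13; then P = 2/8
  1 blue: C(6,1)C(8,1)/C(14,2) = 48/91; then P = 3/8
  2 blue: C(6,2)C(8,0)/C(14,2) = 15/91; then P = 4/8
P(blue from Urn II) = 5/14 ≈ 0.3571.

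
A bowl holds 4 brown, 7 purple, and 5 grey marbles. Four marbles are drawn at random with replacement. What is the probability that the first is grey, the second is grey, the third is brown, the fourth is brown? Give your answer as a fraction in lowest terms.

Multiply the conditional probability of each draw in order, with replacement (the composition resets each draw).
P = (5/16) · (5/16) · (4/16) · (4/16) = 25/4096 ≈ 0.0061.

25/4096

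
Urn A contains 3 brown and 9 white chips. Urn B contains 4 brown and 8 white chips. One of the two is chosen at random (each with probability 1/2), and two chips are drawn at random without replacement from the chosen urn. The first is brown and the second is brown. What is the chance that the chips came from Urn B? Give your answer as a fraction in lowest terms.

2/3

P(E | Urn A) = 1/22; P(E | Urn B) = 1/11.
P(E) = 1/2·1/22 + 1/2·1/11 = 3/44.
By Bayes' rule, P(Urn B | E) = 1/22 / 3/44 = 2/3 ≈ 0.6667.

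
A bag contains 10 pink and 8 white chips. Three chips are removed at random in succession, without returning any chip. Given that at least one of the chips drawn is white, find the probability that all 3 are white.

P(all 3 white) = C(8,3)/C(18,3) = 7/102; P(at least one white) = 1 − C(10,3)/C(18,3) = 29/34.
Since 'all 3 white' ⊆ 'at least one white', P(all 3 | at least one) = 7/102 / 29/34 = 7/87 ≈ 0.0805.

7/87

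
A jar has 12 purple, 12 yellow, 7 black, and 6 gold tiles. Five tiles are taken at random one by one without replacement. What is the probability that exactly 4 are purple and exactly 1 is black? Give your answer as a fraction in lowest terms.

Unordered draws without replacement: count favorable combinations over C(37,5).
Favorable = C(12,4) · C(12,0) · C(7,1) · C(6,0) = 3465; total = C(37,5) = 435897.
P = 3465/435897 = 5/629 ≈ 0.0079.

5/629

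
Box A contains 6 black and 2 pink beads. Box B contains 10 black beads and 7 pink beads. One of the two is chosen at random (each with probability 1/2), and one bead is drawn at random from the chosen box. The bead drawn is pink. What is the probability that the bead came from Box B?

28/45

P(pink | Box A) = 1/4; P(pink | Box B) = 7/17.
P(pink) = 1/2·1/4 + 1/2·7/17 = 45/136.
By Bayes' rule, P(Box B | pink) = 7/34 / 45/136 = 28/45 ≈ 0.6222.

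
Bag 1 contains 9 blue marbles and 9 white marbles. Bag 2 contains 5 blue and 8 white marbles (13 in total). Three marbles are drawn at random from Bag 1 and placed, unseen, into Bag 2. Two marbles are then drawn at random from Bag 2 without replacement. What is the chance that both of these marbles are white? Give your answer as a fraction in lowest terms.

Condition on how many of the transferred marbles are white (from Bag 1: 9 white of 18; then Bag 2 has 16 total).
  0 white: C(9,0)C(9,3)/C(18,3) = 7/68; then P = C(8,2)/C(16,2) = 7/30
  1 white: C(9,1)C(9,2)/C(18,3) = 27/68; then P = C(9,2)/C(16,2) = 3/10
  2 white: C(9,2)C(9,1)/C(18,3) = 27/68; then P = C(10,2)/C(16,2) = 3/8
  3 white: C(9,3)C(9,0)/C(18,3) = 7/68; then P = C(11,2)/C(16,2) = 11/24
P(both white) = 173/510 ≈ 0.3392.

173/510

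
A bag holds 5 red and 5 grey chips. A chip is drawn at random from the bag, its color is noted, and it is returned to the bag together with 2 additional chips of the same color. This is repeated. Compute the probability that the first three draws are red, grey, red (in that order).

Track the composition after each reinforcement of +2.
P = (5/10) · (5/12) · (7/14) = 5/48 ≈ 0.1042.

5/48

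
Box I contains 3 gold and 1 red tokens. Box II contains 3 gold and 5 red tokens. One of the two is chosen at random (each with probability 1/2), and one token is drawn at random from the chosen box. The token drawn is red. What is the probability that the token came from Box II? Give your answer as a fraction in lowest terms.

P(red | Box I) = 1/4; P(red | Box II) = 5/8.
P(red) = 1/2·1/4 + 1/2·5/8 = 7/16.
By Bayes' rule, P(Box II | red) = 5/16 / 7/16 = 5/7 ≈ 0.7143.

5/7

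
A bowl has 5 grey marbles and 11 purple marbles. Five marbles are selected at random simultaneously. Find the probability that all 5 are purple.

Unordered draws without replacement: count favorable combinations over C(16,5).
Favorable = C(5,0) · C(11,5) = 462; total = C(16,5) = 4368.
P = 462/4368 = 11/104 ≈ 0.1058.

11/104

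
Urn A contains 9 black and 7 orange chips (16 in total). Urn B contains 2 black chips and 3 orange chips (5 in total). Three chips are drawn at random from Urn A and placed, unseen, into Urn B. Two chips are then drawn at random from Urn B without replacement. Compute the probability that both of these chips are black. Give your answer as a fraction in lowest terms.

211/1120

Condition on how many of the transferred chips are black (from Urn A: 9 black of 16; then Urn B has 8 total).
  0 black: C(9,0)C(7,3)/C(16,3) = 1/16; then P = C(2,2)/C(8,2) = 1/28
  1 black: C(9,1)C(7,2)/C(16,3) = 27/80; then P = C(3,2)/C(8,2) = 3/28
  2 black: C(9,2)C(7,1)/C(16,3) = 9/20; then P = C(4,2)/C(8,2) = 3/14
  3 black: C(9,3)C(7,0)/C(16,3) = 3/20; then P = C(5,2)/C(8,2) = 5/14
P(both black) = 211/1120 ≈ 0.1884.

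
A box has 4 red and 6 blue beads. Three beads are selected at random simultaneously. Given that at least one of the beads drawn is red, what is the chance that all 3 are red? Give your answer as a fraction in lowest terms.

1/25

P(all 3 red) = C(4,3)/C(10,3) = 1/30; P(at least one red) = 1 − C(6,3)/C(10,3) = 5/6.
Since 'all 3 red' ⊆ 'at least one red', P(all 3 | at least one) = 1/30 / 5/6 = 1/25 ≈ 0.0400.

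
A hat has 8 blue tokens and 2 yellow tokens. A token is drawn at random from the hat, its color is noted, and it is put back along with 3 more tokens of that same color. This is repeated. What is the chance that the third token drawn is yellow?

1/5

Sum over the four possibilities for the first two draws (yellow/not-yellow each), tracking how the yellow count and total change by +3 per draw.
P(third is yellow) = 1/5 ≈ 0.2000. (In a Pólya urn every draw has the same marginal probability 2/10.)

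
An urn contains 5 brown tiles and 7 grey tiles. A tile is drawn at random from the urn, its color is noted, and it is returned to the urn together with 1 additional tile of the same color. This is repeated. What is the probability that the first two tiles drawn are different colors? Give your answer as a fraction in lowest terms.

Either brown then grey, or grey then brown; after the first draw the total is 13.
P = (5/12)·(7/13) + (7/12)·(5/13) = 35/78 ≈ 0.4487.

35/78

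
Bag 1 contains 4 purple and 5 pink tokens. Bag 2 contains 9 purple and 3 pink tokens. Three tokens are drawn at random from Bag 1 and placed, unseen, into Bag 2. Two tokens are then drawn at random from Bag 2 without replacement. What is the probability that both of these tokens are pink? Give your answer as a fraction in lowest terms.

Condition on how many of the transferred tokens are pink (from Bag 1: 5 pink of 9; then Bag 2 has 15 total).
  0 pink: C(5,0)C(4,3)/C(9,3) = 1/21; then P = C(3,2)/C(15,2) = 1/35
  1 pink: C(5,1)C(4,2)/C(9,3) = 5/14; then P = C(4,2)/C(15,2) = 2/35
  2 pink: C(5,2)C(4,1)/C(9,3) = 10/21; then P = C(5,2)/C(15,2) = 2/21
  3 pink: C(5,3)C(4,0)/C(9,3) = 5/42; then P = C(6,2)/C(15,2) = 1/7
P(both pink) = 53/630 ≈ 0.0841.

53/630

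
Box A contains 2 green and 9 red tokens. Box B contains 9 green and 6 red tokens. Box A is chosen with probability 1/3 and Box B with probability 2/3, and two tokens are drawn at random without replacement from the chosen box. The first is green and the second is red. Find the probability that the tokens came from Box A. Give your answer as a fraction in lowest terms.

P(E | Box A) = 9/55; P(E | Box B) = 9/35.
P(E) = 1/3·9/55 + 2/3·9/35 = 87/385.
By Bayes' rule, P(Box A | E) = 3/55 / 87/385 = 7/29 ≈ 0.2414.

7/29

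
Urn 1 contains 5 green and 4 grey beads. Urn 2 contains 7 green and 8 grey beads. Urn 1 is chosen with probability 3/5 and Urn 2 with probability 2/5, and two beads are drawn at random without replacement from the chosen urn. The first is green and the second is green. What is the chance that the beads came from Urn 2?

P(E | Urn 1) = 5/18; P(E | Urn 2) = 1/5.
P(E) = 3/5·5/18 + 2/5·1/5 = 37/150.
By Bayes' rule, P(Urn 2 | E) = 2/25 / 37/150 = 12/37 ≈ 0.3243.

12/37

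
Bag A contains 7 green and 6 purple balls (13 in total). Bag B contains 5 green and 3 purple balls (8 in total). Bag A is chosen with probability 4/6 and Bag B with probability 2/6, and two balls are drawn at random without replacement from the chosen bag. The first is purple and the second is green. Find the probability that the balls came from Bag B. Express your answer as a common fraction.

P(E | Bag A) = 7/26; P(E | Bag B) = 15/56.
P(E) = 2/3·7/26 + 1/3·15/56 = 587/2184.
By Bayes' rule, P(Bag B | E) = 5/56 / 587/2184 = 195/587 ≈ 0.3322.

195/587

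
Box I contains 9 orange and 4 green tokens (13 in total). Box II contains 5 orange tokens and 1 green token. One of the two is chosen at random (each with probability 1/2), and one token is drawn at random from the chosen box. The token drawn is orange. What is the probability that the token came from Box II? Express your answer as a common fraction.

P(orange | Box I) = 9/13; P(orange | Box II) = 5/6.
P(orange) = 1/2·9/13 + 1/2·5/6 = 119/156.
By Bayes' rule, P(Box II | orange) = 5/12 / 119/156 = 65/119 ≈ 0.5462.

65/119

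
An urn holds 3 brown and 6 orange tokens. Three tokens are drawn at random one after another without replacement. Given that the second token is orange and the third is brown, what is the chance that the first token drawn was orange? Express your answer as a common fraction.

5/7

P(first=orange and the second token is orange and the third is brown) = (6/9)·(5/8)·(3/7) = 5/28.
P(E) = Σ over first color = 1/14 + 5/28 = 1/4.
By Bayes, P(first=orange | E) = 5/28 / 1/4 = 5/7 ≈ 0.7143.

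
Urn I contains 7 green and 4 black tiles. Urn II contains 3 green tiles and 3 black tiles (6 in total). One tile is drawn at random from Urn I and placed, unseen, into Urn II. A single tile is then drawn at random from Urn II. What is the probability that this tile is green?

40/77

Condition on how many of the transferred tiles are green (from Urn I: 7 green of 11; then Urn II has 7 total).
  0 green: C(7,0)C(4,1)/C(11,1) = 4/11; then P = 3/7
  1 green: C(7,1)C(4,0)/C(11,1) = 7/11; then P = 4/7
P(green from Urn II) = 40/77 ≈ 0.5195.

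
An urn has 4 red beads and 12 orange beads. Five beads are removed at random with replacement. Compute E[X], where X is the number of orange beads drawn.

By linearity of expectation, E[X] = Σ P(draw i is orange); each independent draw has P(orange) = 12/16.
E[X] = 5 · 12/16 = 15/4 ≈ 3.7500.

15/4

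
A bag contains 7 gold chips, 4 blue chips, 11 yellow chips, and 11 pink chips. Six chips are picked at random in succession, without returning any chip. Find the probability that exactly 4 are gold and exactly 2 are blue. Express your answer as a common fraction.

Unordered draws without replacement: count favorable combinations over C(33,6).
Favorable = C(7,4) · C(4,2) · C(11,0) · C(11,0) = 210; total = C(33,6) = 1107568.
P = 210/1107568 = 15/79112 ≈ 0.0002.

15/79112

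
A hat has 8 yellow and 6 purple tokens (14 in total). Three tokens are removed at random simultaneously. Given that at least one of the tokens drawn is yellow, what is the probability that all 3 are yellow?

P(all 3 yellow) = C(8,3)/C(14,3) = 2/13; P(at least one yellow) = 1 − C(6,3)/C(14,3) = 86/91.
Since 'all 3 yellow' ⊆ 'at least one yellow', P(all 3 | at least one) = 2/13 / 86/91 = 7/43 ≈ 0.1628.

7/43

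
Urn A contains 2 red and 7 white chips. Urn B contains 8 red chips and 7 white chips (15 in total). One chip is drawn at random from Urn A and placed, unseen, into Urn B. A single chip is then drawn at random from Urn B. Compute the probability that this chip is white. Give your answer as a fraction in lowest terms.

35/72

Condition on how many of the transferred chips are white (from Urn A: 7 white of 9; then Urn B has 16 total).
  0 white: C(7,0)C(2,1)/C(9,1) = 2/9; then P = 7/16
  1 white: C(7,1)C(2,0)/C(9,1) = 7/9; then P = 8/16
P(white from Urn B) = 35/72 ≈ 0.4861.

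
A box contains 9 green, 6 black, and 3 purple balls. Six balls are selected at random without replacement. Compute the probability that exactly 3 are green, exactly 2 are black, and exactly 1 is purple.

Unordered draws without replacement: count favorable combinations over C(18,6).
Favorable = C(9,3) · C(6,2) · C(3,1) = 3780; total = C(18,6) = 18564.
P = 3780/18564 = 45/221 ≈ 0.2036.

45/221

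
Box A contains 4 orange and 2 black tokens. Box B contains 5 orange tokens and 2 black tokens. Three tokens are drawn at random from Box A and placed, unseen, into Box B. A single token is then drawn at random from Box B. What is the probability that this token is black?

Condition on how many of the transferred tokens are black (from Box A: 2 black of 6; then Box B has 10 total).
  0 black: C(2,0)C(4,3)/C(6,3) = 1/5; then P = 2/10
  1 black: C(2,1)C(4,2)/C(6,3) = 3/5; then P = 3/10
  2 black: C(2,2)C(4,1)/C(6,3) = 1/5; then P = 4/10
P(black from Box B) = 3/10 ≈ 0.3000.

3/10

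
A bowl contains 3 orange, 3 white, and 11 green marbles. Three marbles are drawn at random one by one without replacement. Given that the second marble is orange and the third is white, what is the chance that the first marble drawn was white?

P(first=white and the second marble is orange and the third is white) = (3/17)·(3/16)·(2/15) = 3/680.
P(E) = Σ over first color = 3/680 + 3/680 + 33/1360 = 9/272.
By Bayes, P(first=white | E) = 3/680 / 9/272 = 2/15 ≈ 0.1333.

2/15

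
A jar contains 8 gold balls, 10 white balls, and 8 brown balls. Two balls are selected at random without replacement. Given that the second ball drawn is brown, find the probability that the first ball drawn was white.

P(first=white and the second ball drawn is brown) = (10/26)·(8/25) = 8/65.
P(the second ball drawn is brown) = Σ over first color = 32/325 + 8/65 + 28/325 = 4/13.
By Bayes, P(first=white | the second ball drawn is brown) = 8/65 / 4/13 = 2/5 ≈ 0.4000.

2/5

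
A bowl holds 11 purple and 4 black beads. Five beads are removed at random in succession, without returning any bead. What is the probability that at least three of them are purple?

12/13

Sum the hypergeometric tail for j = 3,…,5 purple beads.
Favorable = C(11,3)·C(4,2) + C(11,4)·C(4,1) + C(11,5)·C(4,0) = 2772; total = C(15,5) = 3003.
P = 2772/3003 = 12/13 ≈ 0.9231.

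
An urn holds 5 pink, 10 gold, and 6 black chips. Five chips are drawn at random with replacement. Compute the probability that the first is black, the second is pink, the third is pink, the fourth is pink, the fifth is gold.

Multiply the conditional probability of each draw in order, with replacement (the composition resets each draw).
P = (6/21) · (5/21) · (5/21) · (5/21) · (10/21) = 2500/1361367 ≈ 0.0018.

2500/1361367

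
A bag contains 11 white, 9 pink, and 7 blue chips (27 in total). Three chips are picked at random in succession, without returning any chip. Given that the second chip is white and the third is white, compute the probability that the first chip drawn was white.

P(first=white and the second chip is white and the third is white) = (11/27)·(10/26)·(9/25) = 11/195.
P(E) = Σ over first color = 11/195 + 11/195 + 77/1755 = 55/351.
By Bayes, P(first=white | E) = 11/195 / 55/351 = 9/25 ≈ 0.3600.

9/25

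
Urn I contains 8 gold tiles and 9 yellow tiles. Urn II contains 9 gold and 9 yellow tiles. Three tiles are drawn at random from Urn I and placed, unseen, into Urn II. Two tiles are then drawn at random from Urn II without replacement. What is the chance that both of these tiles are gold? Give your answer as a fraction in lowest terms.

559/2380

Condition on how many of the transferred tiles are gold (from Urn I: 8 gold of 17; then Urn II has 21 total).
  0 gold: C(8,0)C(9,3)/C(17,3) = 21/170; then P = C(9,2)/C(21,2) = 6/35
  1 gold: C(8,1)C(9,2)/C(17,3) = 36/85; then P = C(10,2)/C(21,2) = 3/14
  2 gold: C(8,2)C(9,1)/C(17,3) = 63/170; then P = C(11,2)/C(21,2) = 11/42
  3 gold: C(8,3)C(9,0)/C(17,3) = 7/85; then P = C(12,2)/C(21,2) = 11/35
P(both gold) = 559/2380 ≈ 0.2349.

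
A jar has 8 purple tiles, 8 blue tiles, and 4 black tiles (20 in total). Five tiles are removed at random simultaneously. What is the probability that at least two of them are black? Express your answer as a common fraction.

Sum the hypergeometric tail for j = 2,…,4 black tiles.
Favorable = C(4,2)·C(16,3) + C(4,3)·C(16,2) + C(4,4)·C(16,1) = 3856; total = C(20,5) = 15504.
P = 3856/15504 = 241/969 ≈ 0.2487.

241/969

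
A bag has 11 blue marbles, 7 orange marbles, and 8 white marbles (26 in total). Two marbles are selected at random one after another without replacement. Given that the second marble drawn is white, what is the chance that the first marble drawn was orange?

7/25

P(first=orange and the second marble drawn is white) = (7/26)·(8/25) = 28/325.
P(the second marble drawn is white) = Σ over first color = 44/325 + 28/325 + 28/325 = 4/13.
By Bayes, P(first=orange | the second marble drawn is white) = 28/325 / 4/13 = 7/25 ≈ 0.2800.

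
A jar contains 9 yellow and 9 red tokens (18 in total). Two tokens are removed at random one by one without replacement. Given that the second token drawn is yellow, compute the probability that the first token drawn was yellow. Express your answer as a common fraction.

P(first=yellow and the second token drawn is yellow) = (9/18)·(8/17) = 4/17.
P(the second token drawn is yellow) = Σ over first color = 4/17 + 9/34 = 1/2.
By Bayes, P(first=yellow | the second token drawn is yellow) = 4/17 / 1/2 = 8/17 ≈ 0.4706.

8/17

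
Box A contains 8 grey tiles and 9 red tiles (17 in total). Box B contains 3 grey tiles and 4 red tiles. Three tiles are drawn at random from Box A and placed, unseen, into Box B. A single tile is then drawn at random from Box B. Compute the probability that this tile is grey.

15/34

Condition on how many of the transferred tiles are grey (from Box A: 8 grey of 17; then Box B has 10 total).
  0 grey: C(8,0)C(9,3)/C(17,3) = 21/170; then P = 3/10
  1 grey: C(8,1)C(9,2)/C(17,3) = 36/85; then P = 4/10
  2 grey: C(8,2)C(9,1)/C(17,3) = 63/170; then P = 5/10
  3 grey: C(8,3)C(9,0)/C(17,3) = 7/85; then P = 6/10
P(grey from Box B) = 15/34 ≈ 0.4412.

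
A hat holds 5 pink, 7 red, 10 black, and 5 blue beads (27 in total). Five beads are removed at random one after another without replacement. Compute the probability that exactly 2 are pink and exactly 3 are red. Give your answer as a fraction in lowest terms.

35/8073

Unordered draws without replacement: count favorable combinations over C(27,5).
Favorable = C(5,2) · C(7,3) · C(10,0) · C(5,0) = 350; total = C(27,5) = 80730.
P = 350/80730 = 35/8073 ≈ 0.0043.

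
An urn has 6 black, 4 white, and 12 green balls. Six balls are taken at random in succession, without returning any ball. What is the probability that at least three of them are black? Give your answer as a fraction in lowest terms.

1871/10659

Sum the hypergeometric tail for j = 3,…,6 black balls.
Favorable = C(6,3)·C(16,3) + C(6,4)·C(16,2) + C(6,5)·C(16,1) + C(6,6)·C(16,0) = 13097; total = C(22,6) = 74613.
P = 13097/74613 = 1871/10659 ≈ 0.1755.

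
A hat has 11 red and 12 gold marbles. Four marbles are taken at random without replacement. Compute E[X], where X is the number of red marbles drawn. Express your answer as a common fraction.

By linearity of expectation, E[X] = Σ P(draw i is red); by symmetry each draw (even without replacement) has P(red) = 11/23.
E[X] = 4 · 11/23 = 44/23 ≈ 1.9130.

44/23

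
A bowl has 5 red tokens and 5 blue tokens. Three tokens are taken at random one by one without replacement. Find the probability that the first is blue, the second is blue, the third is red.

Multiply the conditional probability of each draw in order, without replacement, so each draw removes one from its color and from the total.
P = (5/10) · (4/9) · (5/8) = 5/36 ≈ 0.1389.

5/36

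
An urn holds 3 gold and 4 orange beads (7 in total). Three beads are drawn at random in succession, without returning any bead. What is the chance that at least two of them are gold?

13/35

Sum the hypergeometric tail for j = 2,…,3 gold beads.
Favorable = C(3,2)·C(4,1) + C(3,3)·C(4,0) = 13; total = C(7,3) = 35.
P = 13/35 = 13/35 ≈ 0.3714.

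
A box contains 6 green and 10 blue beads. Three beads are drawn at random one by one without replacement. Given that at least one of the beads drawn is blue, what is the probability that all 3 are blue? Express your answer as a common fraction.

2/9

P(all 3 blue) = C(10,3)/C(16,3) = 3/14; P(at least one blue) = 1 − C(6,3)/C(16,3) = 27/28.
Since 'all 3 blue' ⊆ 'at least one blue', P(all 3 | at least one) = 3/14 / 27/28 = 2/9 ≈ 0.2222.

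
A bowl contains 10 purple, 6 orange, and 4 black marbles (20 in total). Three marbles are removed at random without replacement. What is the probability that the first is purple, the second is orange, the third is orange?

5/114

Multiply the conditional probability of each draw in order, without replacement, so each draw removes one from its color and from the total.
P = (10/20) · (6/19) · (5/18) = 5/114 ≈ 0.0439.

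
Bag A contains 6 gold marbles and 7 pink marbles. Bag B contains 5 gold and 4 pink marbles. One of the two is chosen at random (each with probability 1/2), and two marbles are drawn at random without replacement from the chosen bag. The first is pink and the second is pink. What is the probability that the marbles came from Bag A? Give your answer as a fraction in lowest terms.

P(E | Bag A) = 7/26; P(E | Bag B) = 1/6.
P(E) = 1/2·7/26 + 1/2·1/6 = 17/78.
By Bayes' rule, P(Bag A | E) = 7/52 / 17/78 = 21/34 ≈ 0.6176.

21/34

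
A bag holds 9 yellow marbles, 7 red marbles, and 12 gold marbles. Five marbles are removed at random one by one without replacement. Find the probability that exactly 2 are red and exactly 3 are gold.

11/234

Unordered draws without replacement: count favorable combinations over C(28,5).
Favorable = C(9,0) · C(7,2) · C(12,3) = 4620; total = C(28,5) = 98280.
P = 4620/98280 = 11/234 ≈ 0.0470.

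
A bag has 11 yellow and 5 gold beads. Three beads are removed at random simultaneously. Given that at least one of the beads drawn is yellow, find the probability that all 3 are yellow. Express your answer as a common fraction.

3/10

P(all 3 yellow) = C(11,3)/C(16,3) = 33/112; P(at least one yellow) = 1 − C(5,3)/C(16,3) = 55/56.
Since 'all 3 yellow' ⊆ 'at least one yellow', P(all 3 | at least one) = 33/112 / 55/56 = 3/10 ≈ 0.3000.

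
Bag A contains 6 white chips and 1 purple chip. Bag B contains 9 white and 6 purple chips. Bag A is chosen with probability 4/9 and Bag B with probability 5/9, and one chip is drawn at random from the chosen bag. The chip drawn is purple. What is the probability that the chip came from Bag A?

P(purple | Bag A) = 1/7; P(purple | Bag B) = 2/5.
P(purple) = 4/9·1/7 + 5/9·2/5 = 2/7.
By Bayes' rule, P(Bag A | purple) = 4/63 / 2/7 = 2/9 ≈ 0.2222.

2/9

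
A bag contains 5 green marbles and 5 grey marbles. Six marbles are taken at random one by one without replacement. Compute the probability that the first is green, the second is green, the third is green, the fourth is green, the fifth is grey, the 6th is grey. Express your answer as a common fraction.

1/63

Multiply the conditional probability of each draw in order, without replacement, so each draw removes one from its color and from the total.
P = (5/10) · (4/9) · (3/8) · (2/7) · (5/6) · (4/5) = 1/63 ≈ 0.0159.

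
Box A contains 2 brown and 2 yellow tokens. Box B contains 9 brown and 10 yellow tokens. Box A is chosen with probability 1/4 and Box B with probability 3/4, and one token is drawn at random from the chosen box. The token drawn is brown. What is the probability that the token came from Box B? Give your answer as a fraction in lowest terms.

P(brown | Box A) = 1/2; P(brown | Box B) = 9/19.
P(brown) = 1/4·1/2 + 3/4·9/19 = 73/152.
By Bayes' rule, P(Box B | brown) = 27/76 / 73/152 = 54/73 ≈ 0.7397.

54/73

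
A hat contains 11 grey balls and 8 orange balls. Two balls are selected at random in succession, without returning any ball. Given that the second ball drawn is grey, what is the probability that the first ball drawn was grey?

P(first=grey and the second ball drawn is grey) = (11/19)·(10/18) = 55/171.
P(the second ball drawn is grey) = Σ over first color = 55/171 + 44/171 = 11/19.
By Bayes, P(first=grey | the second ball drawn is grey) = 55/171 / 11/19 = 5/9 ≈ 0.5556.

5/9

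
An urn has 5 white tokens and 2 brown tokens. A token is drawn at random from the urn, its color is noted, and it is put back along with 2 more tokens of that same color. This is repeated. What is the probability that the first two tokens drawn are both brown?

After a brown draw the urn holds 4 brown out of 9.
P = (2/7)·(4/9) = 8/63 ≈ 0.1270.

8/63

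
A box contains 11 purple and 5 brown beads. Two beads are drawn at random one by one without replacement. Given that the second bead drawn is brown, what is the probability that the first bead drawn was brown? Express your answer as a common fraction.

4/15

P(first=brown and the second bead drawn is brown) = (5/16)·(4/15) = 1/12.
P(the second bead drawn is brown) = Σ over first color = 11/48 + 1/12 = 5/16.
By Bayes, P(first=brown | the second bead drawn is brown) = 1/12 / 5/16 = 4/15 ≈ 0.2667.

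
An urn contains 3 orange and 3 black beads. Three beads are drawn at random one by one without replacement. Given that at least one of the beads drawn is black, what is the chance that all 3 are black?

1/19

P(all 3 black) = C(3,3)/C(6,3) = 1/20; P(at least one black) = 1 − C(3,3)/C(6,3) = 19/20.
Since 'all 3 black' ⊆ 'at least one black', P(all 3 | at least one) = 1/20 / 19/20 = 1/19 ≈ 0.0526.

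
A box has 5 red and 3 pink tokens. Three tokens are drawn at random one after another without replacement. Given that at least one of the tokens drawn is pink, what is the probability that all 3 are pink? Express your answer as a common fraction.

P(all 3 pink) = C(3,3)/C(8,3) = 1/56; P(at least one pink) = 1 − C(5,3)/C(8,3) = 23/28.
Since 'all 3 pink' ⊆ 'at least one pink', P(all 3 | at least one) = 1/56 / 23/28 = 1/46 ≈ 0.0217.

1/46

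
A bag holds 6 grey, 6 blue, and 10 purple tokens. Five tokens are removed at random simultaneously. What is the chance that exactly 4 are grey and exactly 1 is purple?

25/4389

Unordered draws without replacement: count favorable combinations over C(22,5).
Favorable = C(6,4) · C(6,0) · C(10,1) = 150; total = C(22,5) = 26334.
P = 150/26334 = 25/4389 ≈ 0.0057.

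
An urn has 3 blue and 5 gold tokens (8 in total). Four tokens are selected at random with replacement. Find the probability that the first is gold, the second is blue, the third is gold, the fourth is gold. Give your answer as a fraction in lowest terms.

Multiply the conditional probability of each draw in order, with replacement (the composition resets each draw).
P = (5/8) · (3/8) · (5/8) · (5/8) = 375/4096 ≈ 0.0916.

375/4096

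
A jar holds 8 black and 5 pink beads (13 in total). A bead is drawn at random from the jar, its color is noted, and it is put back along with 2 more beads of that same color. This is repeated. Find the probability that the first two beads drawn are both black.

16/39

After a black draw the jar holds 10 black out of 15.
P = (8/13)·(10/15) = 16/39 ≈ 0.4103.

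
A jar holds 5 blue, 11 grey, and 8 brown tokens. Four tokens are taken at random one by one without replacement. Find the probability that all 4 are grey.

Unordered draws without replacement: count favorable combinations over C(24,4).
Favorable = C(5,0) · C(11,4) · C(8,0) = 330; total = C(24,4) = 10626.
P = 330/10626 = 5/161 ≈ 0.0311.

5/161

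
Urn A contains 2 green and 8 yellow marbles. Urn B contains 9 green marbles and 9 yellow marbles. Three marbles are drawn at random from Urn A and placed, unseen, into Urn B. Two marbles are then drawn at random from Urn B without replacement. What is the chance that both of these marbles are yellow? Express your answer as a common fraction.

446/1575

Condition on how many of the transferred marbles are yellow (from Urn A: 8 yellow of 10; then Urn B has 21 total).
  1 yellow: C(8,1)C(2,2)/C(10,3) = 1/15; then P = C(10,2)/C(21,2) = 3/14
  2 yellow: C(8,2)C(2,1)/C(10,3) = 7/15; then P = C(11,2)/C(21,2) = 11/42
  3 yellow: C(8,3)C(2,0)/C(10,3) = 7/15; then P = C(12,2)/C(21,2) = 11/35
P(both yellow) = 446/1575 ≈ 0.2832.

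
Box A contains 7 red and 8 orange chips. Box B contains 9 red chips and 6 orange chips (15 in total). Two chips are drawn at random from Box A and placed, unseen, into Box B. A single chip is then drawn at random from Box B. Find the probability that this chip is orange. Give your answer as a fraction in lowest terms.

106/255

Condition on how many of the transferred chips are orange (from Box A: 8 orange of 15; then Box B has 17 total).
  0 orange: C(8,0)C(7,2)/C(15,2) = 1/5; then P = 6/17
  1 orange: C(8,1)C(7,1)/C(15,2) = 8/15; then P = 7/17
  2 orange: C(8,2)C(7,0)/C(15,2) = 4/15; then P = 8/17
P(orange from Box B) = 106/255 ≈ 0.4157.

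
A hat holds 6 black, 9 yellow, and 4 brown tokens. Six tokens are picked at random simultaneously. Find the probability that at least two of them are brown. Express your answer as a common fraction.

85/228

Sum the hypergeometric tail for j = 2,…,4 brown tokens.
Favorable = C(4,2)·C(15,4) + C(4,3)·C(15,3) + C(4,4)·C(15,2) = 10115; total = C(19,6) = 27132.
P = 10115/27132 = 85/228 ≈ 0.3728.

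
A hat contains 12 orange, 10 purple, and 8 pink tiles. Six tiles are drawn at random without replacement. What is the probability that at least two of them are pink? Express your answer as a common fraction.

Sum the hypergeometric tail for j = 2,…,6 pink tiles.
Favorable = C(8,2)·C(22,4) + C(8,3)·C(22,3) + C(8,4)·C(22,2) + C(8,5)·C(22,1) + C(8,6)·C(22,0) = 308490; total = C(30,6) = 593775.
P = 308490/593775 = 226/435 ≈ 0.5195.

226/435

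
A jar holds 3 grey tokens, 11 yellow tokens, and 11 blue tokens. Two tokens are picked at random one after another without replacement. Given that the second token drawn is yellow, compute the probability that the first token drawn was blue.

11/24

P(first=blue and the second token drawn is yellow) = (11/25)·(11/24) = 121/600.
P(the second token drawn is yellow) = Σ over first color = 11/200 + 11/60 + 121/600 = 11/25.
By Bayes, P(first=blue | the second token drawn is yellow) = 121/600 / 11/25 = 11/24 ≈ 0.4583.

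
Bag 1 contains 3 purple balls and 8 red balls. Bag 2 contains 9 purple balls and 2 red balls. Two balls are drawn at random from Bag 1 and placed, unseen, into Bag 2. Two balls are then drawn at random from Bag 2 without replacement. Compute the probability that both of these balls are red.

81/1430

Condition on how many of the transferred balls are red (from Bag 1: 8 red of 11; then Bag 2 has 13 total).
  0 red: C(8,0)C(3,2)/C(11,2) = 3/55; then P = C(2,2)/C(13,2) = 1/78
  1 red: C(8,1)C(3,1)/C(11,2) = 24/55; then P = C(3,2)/C(13,2) = 1/26
  2 red: C(8,2)C(3,0)/C(11,2) = 28/55; then P = C(4,2)/C(13,2) = 1/13
P(both red) = 81/1430 ≈ 0.0566.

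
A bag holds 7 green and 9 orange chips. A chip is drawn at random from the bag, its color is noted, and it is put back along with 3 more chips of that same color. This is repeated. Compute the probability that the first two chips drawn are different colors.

63/152

Either orange then green, or green then orange; after the first draw the total is 19.
P = (9/16)·(7/19) + (7/16)·(9/19) = 63/152 ≈ 0.4145.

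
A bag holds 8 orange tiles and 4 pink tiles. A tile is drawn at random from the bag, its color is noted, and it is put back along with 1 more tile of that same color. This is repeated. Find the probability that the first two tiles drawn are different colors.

16/39

Either pink then orange, or orange then pink; after the first draw the total is 13.
P = (4/12)·(8/13) + (8/12)·(4/13) = 16/39 ≈ 0.4103.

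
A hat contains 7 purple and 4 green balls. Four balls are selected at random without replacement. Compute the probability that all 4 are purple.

7/66

Multiply the conditional probability of each draw in order, without replacement, so each draw removes one from its color and from the total.
P = (7/11) · (6/10) · (5/9) · (4/8) = 7/66 ≈ 0.1061.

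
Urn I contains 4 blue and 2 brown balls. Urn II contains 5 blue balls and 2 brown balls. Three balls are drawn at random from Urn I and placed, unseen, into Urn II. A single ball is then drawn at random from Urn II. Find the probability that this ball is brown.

Condition on how many of the transferred balls are brown (from Urn I: 2 brown of 6; then Urn II has 10 total).
  0 brown: C(2,0)C(4,3)/C(6,3) = 1/5; then P = 2/10
  1 brown: C(2,1)C(4,2)/C(6,3) = 3/5; then P = 3/10
  2 brown: C(2,2)C(4,1)/C(6,3) = 1/5; then P = 4/10
P(brown from Urn II) = 3/10 ≈ 0.3000.

3/10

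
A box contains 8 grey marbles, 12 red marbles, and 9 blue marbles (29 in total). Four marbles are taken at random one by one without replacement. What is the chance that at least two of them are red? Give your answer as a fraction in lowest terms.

Sum the hypergeometric tail for j = 2,…,4 red marbles.
Favorable = C(12,2)·C(17,2) + C(12,3)·C(17,1) + C(12,4)·C(17,0) = 13211; total = C(29,4) = 23751.
P = 13211/23751 = 13211/23751 ≈ 0.5562.

13211/23751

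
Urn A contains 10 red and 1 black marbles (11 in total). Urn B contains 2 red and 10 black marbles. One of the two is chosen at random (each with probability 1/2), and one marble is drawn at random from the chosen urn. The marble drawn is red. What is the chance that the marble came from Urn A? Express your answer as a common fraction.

P(red | Urn A) = 10/11; P(red | Urn B) = 1/6.
P(red) = 1/2·10/11 + 1/2·1/6 = 71/132.
By Bayes' rule, P(Urn A | red) = 5/11 / 71/132 = 60/71 ≈ 0.8451.

60/71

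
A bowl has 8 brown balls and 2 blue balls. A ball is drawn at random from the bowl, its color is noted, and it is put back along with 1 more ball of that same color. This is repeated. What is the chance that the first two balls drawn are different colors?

Either blue then brown, or brown then blue; after the first draw the total is 11.
P = (2/10)·(8/11) + (8/10)·(2/11) = 16/55 ≈ 0.2909.

16/55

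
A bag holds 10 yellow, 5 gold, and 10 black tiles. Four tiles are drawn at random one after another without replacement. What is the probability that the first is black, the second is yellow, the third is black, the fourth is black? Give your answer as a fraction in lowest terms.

Multiply the conditional probability of each draw in order, without replacement, so each draw removes one from its color and from the total.
P = (10/25) · (10/24) · (9/23) · (8/22) = 6/253 ≈ 0.0237.

6/253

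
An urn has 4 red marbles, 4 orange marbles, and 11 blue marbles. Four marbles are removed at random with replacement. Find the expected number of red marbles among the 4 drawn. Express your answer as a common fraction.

By linearity of expectation, E[X] = Σ P(draw i is red); each independent draw has P(red) = 4/19.
E[X] = 4 · 4/19 = 16/19 ≈ 0.8421.

16/19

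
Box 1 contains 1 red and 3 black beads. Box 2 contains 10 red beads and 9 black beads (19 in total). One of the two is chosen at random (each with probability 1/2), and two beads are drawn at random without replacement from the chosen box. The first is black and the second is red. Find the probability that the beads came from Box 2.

P(E | Box 1) = 1/4; P(E | Box 2) = 5/19.
P(E) = 1/2·1/4 + 1/2·5/19 = 39/152.
By Bayes' rule, P(Box 2 | E) = 5/38 / 39/152 = 20/39 ≈ 0.5128.

20/39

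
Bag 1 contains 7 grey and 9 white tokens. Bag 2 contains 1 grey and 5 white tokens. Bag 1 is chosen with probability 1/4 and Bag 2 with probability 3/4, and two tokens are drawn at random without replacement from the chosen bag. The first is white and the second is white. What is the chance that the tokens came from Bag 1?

3/23

P(E | Bag 1) = 3/10; P(E | Bag 2) = 2/3.
P(E) = 1/4·3/10 + 3/4·2/3 = 23/40.
By Bayes' rule, P(Bag 1 | E) = 3/40 / 23/40 = 3/23 ≈ 0.1304.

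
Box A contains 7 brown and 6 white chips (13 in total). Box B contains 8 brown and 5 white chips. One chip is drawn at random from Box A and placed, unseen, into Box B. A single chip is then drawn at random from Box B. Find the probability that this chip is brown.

Condition on how many of the transferred chips are brown (from Box A: 7 brown of 13; then Box B has 14 total).
  0 brown: C(7,0)C(6,1)/C(13,1) = 6/13; then P = 8/14
  1 brown: C(7,1)C(6,0)/C(13,1) = 7/13; then P = 9/14
P(brown from Box B) = 111/182 ≈ 0.6099.

111/182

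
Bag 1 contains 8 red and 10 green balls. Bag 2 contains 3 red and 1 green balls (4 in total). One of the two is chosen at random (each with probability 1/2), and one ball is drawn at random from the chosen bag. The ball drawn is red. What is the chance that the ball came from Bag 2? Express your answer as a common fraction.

27/43

P(red | Bag 1) = 4/9; P(red | Bag 2) = 3/4.
P(red) = 1/2·4/9 + 1/2·3/4 = 43/72.
By Bayes' rule, P(Bag 2 | red) = 3/8 / 43/72 = 27/43 ≈ 0.6279.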